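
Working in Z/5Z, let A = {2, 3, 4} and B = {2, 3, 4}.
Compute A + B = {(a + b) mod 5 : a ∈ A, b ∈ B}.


Work in Z/5Z: reduce every sum a + b modulo 5.
Enumerate all 9 pairs:
a = 2: 2+2=4, 2+3=0, 2+4=1
a = 3: 3+2=0, 3+3=1, 3+4=2
a = 4: 4+2=1, 4+3=2, 4+4=3
Distinct residues collected: {0, 1, 2, 3, 4}
|A + B| = 5 (out of 5 total residues).

A + B = {0, 1, 2, 3, 4}


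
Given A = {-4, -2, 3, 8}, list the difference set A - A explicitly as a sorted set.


A - A = {a - a' : a, a' ∈ A}.
Compute a - a' for each ordered pair (a, a'):
a = -4: -4--4=0, -4--2=-2, -4-3=-7, -4-8=-12
a = -2: -2--4=2, -2--2=0, -2-3=-5, -2-8=-10
a = 3: 3--4=7, 3--2=5, 3-3=0, 3-8=-5
a = 8: 8--4=12, 8--2=10, 8-3=5, 8-8=0
Collecting distinct values (and noting 0 appears from a-a):
A - A = {-12, -10, -7, -5, -2, 0, 2, 5, 7, 10, 12}
|A - A| = 11

A - A = {-12, -10, -7, -5, -2, 0, 2, 5, 7, 10, 12}


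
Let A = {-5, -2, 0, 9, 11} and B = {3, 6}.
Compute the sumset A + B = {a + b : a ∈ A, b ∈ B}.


A + B = {a + b : a ∈ A, b ∈ B}.
Enumerate all |A|·|B| = 5·2 = 10 pairs (a, b) and collect distinct sums.
a = -5: -5+3=-2, -5+6=1
a = -2: -2+3=1, -2+6=4
a = 0: 0+3=3, 0+6=6
a = 9: 9+3=12, 9+6=15
a = 11: 11+3=14, 11+6=17
Collecting distinct sums: A + B = {-2, 1, 3, 4, 6, 12, 14, 15, 17}
|A + B| = 9

A + B = {-2, 1, 3, 4, 6, 12, 14, 15, 17}


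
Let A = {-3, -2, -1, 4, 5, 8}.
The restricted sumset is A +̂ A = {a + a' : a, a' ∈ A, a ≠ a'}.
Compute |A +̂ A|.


Restricted sumset: A +̂ A = {a + a' : a ∈ A, a' ∈ A, a ≠ a'}.
Equivalently, take A + A and drop any sum 2a that is achievable ONLY as a + a for a ∈ A (i.e. sums representable only with equal summands).
Enumerate pairs (a, a') with a < a' (symmetric, so each unordered pair gives one sum; this covers all a ≠ a'):
  -3 + -2 = -5
  -3 + -1 = -4
  -3 + 4 = 1
  -3 + 5 = 2
  -3 + 8 = 5
  -2 + -1 = -3
  -2 + 4 = 2
  -2 + 5 = 3
  -2 + 8 = 6
  -1 + 4 = 3
  -1 + 5 = 4
  -1 + 8 = 7
  4 + 5 = 9
  4 + 8 = 12
  5 + 8 = 13
Collected distinct sums: {-5, -4, -3, 1, 2, 3, 4, 5, 6, 7, 9, 12, 13}
|A +̂ A| = 13
(Reference bound: |A +̂ A| ≥ 2|A| - 3 for |A| ≥ 2, with |A| = 6 giving ≥ 9.)

|A +̂ A| = 13


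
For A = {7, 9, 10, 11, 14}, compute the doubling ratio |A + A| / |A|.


|A| = 5.
Compute A + A by enumerating all 25 pairs.
A + A = {14, 16, 17, 18, 19, 20, 21, 22, 23, 24, 25, 28}, so |A + A| = 12.
K = |A + A| / |A| = 12/5 (already in lowest terms) ≈ 2.4000.
Reference: AP of size 5 gives K = 9/5 ≈ 1.8000; a fully generic set of size 5 gives K ≈ 3.0000.

|A| = 5, |A + A| = 12, K = 12/5.


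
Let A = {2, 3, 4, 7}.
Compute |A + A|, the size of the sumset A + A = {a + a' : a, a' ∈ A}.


A + A = {a + a' : a, a' ∈ A}; |A| = 4.
General bounds: 2|A| - 1 ≤ |A + A| ≤ |A|(|A|+1)/2, i.e. 7 ≤ |A + A| ≤ 10.
Lower bound 2|A|-1 is attained iff A is an arithmetic progression.
Enumerate sums a + a' for a ≤ a' (symmetric, so this suffices):
a = 2: 2+2=4, 2+3=5, 2+4=6, 2+7=9
a = 3: 3+3=6, 3+4=7, 3+7=10
a = 4: 4+4=8, 4+7=11
a = 7: 7+7=14
Distinct sums: {4, 5, 6, 7, 8, 9, 10, 11, 14}
|A + A| = 9

|A + A| = 9


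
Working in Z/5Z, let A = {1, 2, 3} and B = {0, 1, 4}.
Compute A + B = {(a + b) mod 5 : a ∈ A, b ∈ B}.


Work in Z/5Z: reduce every sum a + b modulo 5.
Enumerate all 9 pairs:
a = 1: 1+0=1, 1+1=2, 1+4=0
a = 2: 2+0=2, 2+1=3, 2+4=1
a = 3: 3+0=3, 3+1=4, 3+4=2
Distinct residues collected: {0, 1, 2, 3, 4}
|A + B| = 5 (out of 5 total residues).

A + B = {0, 1, 2, 3, 4}


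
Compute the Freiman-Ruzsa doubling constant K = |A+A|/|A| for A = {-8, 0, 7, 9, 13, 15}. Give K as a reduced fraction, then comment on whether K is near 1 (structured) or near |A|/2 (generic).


|A| = 6.
Compute A + A by enumerating all 36 pairs.
A + A = {-16, -8, -1, 0, 1, 5, 7, 9, 13, 14, 15, 16, 18, 20, 22, 24, 26, 28, 30}, so |A + A| = 19.
K = |A + A| / |A| = 19/6 (already in lowest terms) ≈ 3.1667.
Reference: AP of size 6 gives K = 11/6 ≈ 1.8333; a fully generic set of size 6 gives K ≈ 3.5000.

|A| = 6, |A + A| = 19, K = 19/6.


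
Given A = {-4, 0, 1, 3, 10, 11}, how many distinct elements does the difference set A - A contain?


A - A = {a - a' : a, a' ∈ A}; |A| = 6.
Bounds: 2|A|-1 ≤ |A - A| ≤ |A|² - |A| + 1, i.e. 11 ≤ |A - A| ≤ 31.
Note: 0 ∈ A - A always (from a - a). The set is symmetric: if d ∈ A - A then -d ∈ A - A.
Enumerate nonzero differences d = a - a' with a > a' (then include -d):
Positive differences: {1, 2, 3, 4, 5, 7, 8, 9, 10, 11, 14, 15}
Full difference set: {0} ∪ (positive diffs) ∪ (negative diffs).
|A - A| = 1 + 2·12 = 25 (matches direct enumeration: 25).

|A - A| = 25


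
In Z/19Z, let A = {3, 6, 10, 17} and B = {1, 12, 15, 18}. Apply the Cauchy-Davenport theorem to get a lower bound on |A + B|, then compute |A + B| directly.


Cauchy-Davenport: |A + B| ≥ min(p, |A| + |B| - 1) for A, B nonempty in Z/pZ.
|A| = 4, |B| = 4, p = 19.
CD lower bound = min(19, 4 + 4 - 1) = min(19, 7) = 7.
Compute A + B mod 19 directly:
a = 3: 3+1=4, 3+12=15, 3+15=18, 3+18=2
a = 6: 6+1=7, 6+12=18, 6+15=2, 6+18=5
a = 10: 10+1=11, 10+12=3, 10+15=6, 10+18=9
a = 17: 17+1=18, 17+12=10, 17+15=13, 17+18=16
A + B = {2, 3, 4, 5, 6, 7, 9, 10, 11, 13, 15, 16, 18}, so |A + B| = 13.
Verify: 13 ≥ 7? Yes ✓.

CD lower bound = 7, actual |A + B| = 13.


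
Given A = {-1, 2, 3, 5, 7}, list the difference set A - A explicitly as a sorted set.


A - A = {a - a' : a, a' ∈ A}.
Compute a - a' for each ordered pair (a, a'):
a = -1: -1--1=0, -1-2=-3, -1-3=-4, -1-5=-6, -1-7=-8
a = 2: 2--1=3, 2-2=0, 2-3=-1, 2-5=-3, 2-7=-5
a = 3: 3--1=4, 3-2=1, 3-3=0, 3-5=-2, 3-7=-4
a = 5: 5--1=6, 5-2=3, 5-3=2, 5-5=0, 5-7=-2
a = 7: 7--1=8, 7-2=5, 7-3=4, 7-5=2, 7-7=0
Collecting distinct values (and noting 0 appears from a-a):
A - A = {-8, -6, -5, -4, -3, -2, -1, 0, 1, 2, 3, 4, 5, 6, 8}
|A - A| = 15

A - A = {-8, -6, -5, -4, -3, -2, -1, 0, 1, 2, 3, 4, 5, 6, 8}


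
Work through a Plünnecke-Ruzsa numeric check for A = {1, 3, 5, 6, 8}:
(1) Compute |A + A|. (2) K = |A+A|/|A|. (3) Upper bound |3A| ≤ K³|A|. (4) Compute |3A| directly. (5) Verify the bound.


|A| = 5.
Step 1: Compute A + A by enumerating all 25 pairs.
A + A = {2, 4, 6, 7, 8, 9, 10, 11, 12, 13, 14, 16}, so |A + A| = 12.
Step 2: Doubling constant K = |A + A|/|A| = 12/5 = 12/5 ≈ 2.4000.
Step 3: Plünnecke-Ruzsa gives |3A| ≤ K³·|A| = (2.4000)³ · 5 ≈ 69.1200.
Step 4: Compute 3A = A + A + A directly by enumerating all triples (a,b,c) ∈ A³; |3A| = 19.
Step 5: Check 19 ≤ 69.1200? Yes ✓.

K = 12/5, Plünnecke-Ruzsa bound K³|A| ≈ 69.1200, |3A| = 19, inequality holds.


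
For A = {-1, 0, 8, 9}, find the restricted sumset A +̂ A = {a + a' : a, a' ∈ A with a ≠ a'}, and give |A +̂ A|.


Restricted sumset: A +̂ A = {a + a' : a ∈ A, a' ∈ A, a ≠ a'}.
Equivalently, take A + A and drop any sum 2a that is achievable ONLY as a + a for a ∈ A (i.e. sums representable only with equal summands).
Enumerate pairs (a, a') with a < a' (symmetric, so each unordered pair gives one sum; this covers all a ≠ a'):
  -1 + 0 = -1
  -1 + 8 = 7
  -1 + 9 = 8
  0 + 8 = 8
  0 + 9 = 9
  8 + 9 = 17
Collected distinct sums: {-1, 7, 8, 9, 17}
|A +̂ A| = 5
(Reference bound: |A +̂ A| ≥ 2|A| - 3 for |A| ≥ 2, with |A| = 4 giving ≥ 5.)

|A +̂ A| = 5


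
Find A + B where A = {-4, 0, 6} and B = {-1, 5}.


A + B = {a + b : a ∈ A, b ∈ B}.
Enumerate all |A|·|B| = 3·2 = 6 pairs (a, b) and collect distinct sums.
a = -4: -4+-1=-5, -4+5=1
a = 0: 0+-1=-1, 0+5=5
a = 6: 6+-1=5, 6+5=11
Collecting distinct sums: A + B = {-5, -1, 1, 5, 11}
|A + B| = 5

A + B = {-5, -1, 1, 5, 11}


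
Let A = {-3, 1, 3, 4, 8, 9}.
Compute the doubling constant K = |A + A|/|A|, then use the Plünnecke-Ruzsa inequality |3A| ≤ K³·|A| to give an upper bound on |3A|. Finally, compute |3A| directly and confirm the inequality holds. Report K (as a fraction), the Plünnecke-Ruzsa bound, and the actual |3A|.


|A| = 6.
Step 1: Compute A + A by enumerating all 36 pairs.
A + A = {-6, -2, 0, 1, 2, 4, 5, 6, 7, 8, 9, 10, 11, 12, 13, 16, 17, 18}, so |A + A| = 18.
Step 2: Doubling constant K = |A + A|/|A| = 18/6 = 18/6 ≈ 3.0000.
Step 3: Plünnecke-Ruzsa gives |3A| ≤ K³·|A| = (3.0000)³ · 6 ≈ 162.0000.
Step 4: Compute 3A = A + A + A directly by enumerating all triples (a,b,c) ∈ A³; |3A| = 31.
Step 5: Check 31 ≤ 162.0000? Yes ✓.

K = 18/6, Plünnecke-Ruzsa bound K³|A| ≈ 162.0000, |3A| = 31, inequality holds.


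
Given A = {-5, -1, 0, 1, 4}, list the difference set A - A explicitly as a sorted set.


A - A = {a - a' : a, a' ∈ A}.
Compute a - a' for each ordered pair (a, a'):
a = -5: -5--5=0, -5--1=-4, -5-0=-5, -5-1=-6, -5-4=-9
a = -1: -1--5=4, -1--1=0, -1-0=-1, -1-1=-2, -1-4=-5
a = 0: 0--5=5, 0--1=1, 0-0=0, 0-1=-1, 0-4=-4
a = 1: 1--5=6, 1--1=2, 1-0=1, 1-1=0, 1-4=-3
a = 4: 4--5=9, 4--1=5, 4-0=4, 4-1=3, 4-4=0
Collecting distinct values (and noting 0 appears from a-a):
A - A = {-9, -6, -5, -4, -3, -2, -1, 0, 1, 2, 3, 4, 5, 6, 9}
|A - A| = 15

A - A = {-9, -6, -5, -4, -3, -2, -1, 0, 1, 2, 3, 4, 5, 6, 9}


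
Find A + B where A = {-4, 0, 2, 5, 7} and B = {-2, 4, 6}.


A + B = {a + b : a ∈ A, b ∈ B}.
Enumerate all |A|·|B| = 5·3 = 15 pairs (a, b) and collect distinct sums.
a = -4: -4+-2=-6, -4+4=0, -4+6=2
a = 0: 0+-2=-2, 0+4=4, 0+6=6
a = 2: 2+-2=0, 2+4=6, 2+6=8
a = 5: 5+-2=3, 5+4=9, 5+6=11
a = 7: 7+-2=5, 7+4=11, 7+6=13
Collecting distinct sums: A + B = {-6, -2, 0, 2, 3, 4, 5, 6, 8, 9, 11, 13}
|A + B| = 12

A + B = {-6, -2, 0, 2, 3, 4, 5, 6, 8, 9, 11, 13}


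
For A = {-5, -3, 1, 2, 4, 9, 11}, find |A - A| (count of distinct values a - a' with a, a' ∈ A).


A - A = {a - a' : a, a' ∈ A}; |A| = 7.
Bounds: 2|A|-1 ≤ |A - A| ≤ |A|² - |A| + 1, i.e. 13 ≤ |A - A| ≤ 43.
Note: 0 ∈ A - A always (from a - a). The set is symmetric: if d ∈ A - A then -d ∈ A - A.
Enumerate nonzero differences d = a - a' with a > a' (then include -d):
Positive differences: {1, 2, 3, 4, 5, 6, 7, 8, 9, 10, 12, 14, 16}
Full difference set: {0} ∪ (positive diffs) ∪ (negative diffs).
|A - A| = 1 + 2·13 = 27 (matches direct enumeration: 27).

|A - A| = 27


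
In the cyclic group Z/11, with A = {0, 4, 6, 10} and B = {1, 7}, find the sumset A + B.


Work in Z/11Z: reduce every sum a + b modulo 11.
Enumerate all 8 pairs:
a = 0: 0+1=1, 0+7=7
a = 4: 4+1=5, 4+7=0
a = 6: 6+1=7, 6+7=2
a = 10: 10+1=0, 10+7=6
Distinct residues collected: {0, 1, 2, 5, 6, 7}
|A + B| = 6 (out of 11 total residues).

A + B = {0, 1, 2, 5, 6, 7}


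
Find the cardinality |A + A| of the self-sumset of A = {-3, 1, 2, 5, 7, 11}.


A + A = {a + a' : a, a' ∈ A}; |A| = 6.
General bounds: 2|A| - 1 ≤ |A + A| ≤ |A|(|A|+1)/2, i.e. 11 ≤ |A + A| ≤ 21.
Lower bound 2|A|-1 is attained iff A is an arithmetic progression.
Enumerate sums a + a' for a ≤ a' (symmetric, so this suffices):
a = -3: -3+-3=-6, -3+1=-2, -3+2=-1, -3+5=2, -3+7=4, -3+11=8
a = 1: 1+1=2, 1+2=3, 1+5=6, 1+7=8, 1+11=12
a = 2: 2+2=4, 2+5=7, 2+7=9, 2+11=13
a = 5: 5+5=10, 5+7=12, 5+11=16
a = 7: 7+7=14, 7+11=18
a = 11: 11+11=22
Distinct sums: {-6, -2, -1, 2, 3, 4, 6, 7, 8, 9, 10, 12, 13, 14, 16, 18, 22}
|A + A| = 17

|A + A| = 17


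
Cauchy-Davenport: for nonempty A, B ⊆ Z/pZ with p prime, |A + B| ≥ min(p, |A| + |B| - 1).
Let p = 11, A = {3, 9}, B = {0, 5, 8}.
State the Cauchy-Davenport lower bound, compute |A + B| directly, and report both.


Cauchy-Davenport: |A + B| ≥ min(p, |A| + |B| - 1) for A, B nonempty in Z/pZ.
|A| = 2, |B| = 3, p = 11.
CD lower bound = min(11, 2 + 3 - 1) = min(11, 4) = 4.
Compute A + B mod 11 directly:
a = 3: 3+0=3, 3+5=8, 3+8=0
a = 9: 9+0=9, 9+5=3, 9+8=6
A + B = {0, 3, 6, 8, 9}, so |A + B| = 5.
Verify: 5 ≥ 4? Yes ✓.

CD lower bound = 4, actual |A + B| = 5.


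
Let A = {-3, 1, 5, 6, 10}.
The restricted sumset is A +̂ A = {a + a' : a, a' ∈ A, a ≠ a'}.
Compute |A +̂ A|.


Restricted sumset: A +̂ A = {a + a' : a ∈ A, a' ∈ A, a ≠ a'}.
Equivalently, take A + A and drop any sum 2a that is achievable ONLY as a + a for a ∈ A (i.e. sums representable only with equal summands).
Enumerate pairs (a, a') with a < a' (symmetric, so each unordered pair gives one sum; this covers all a ≠ a'):
  -3 + 1 = -2
  -3 + 5 = 2
  -3 + 6 = 3
  -3 + 10 = 7
  1 + 5 = 6
  1 + 6 = 7
  1 + 10 = 11
  5 + 6 = 11
  5 + 10 = 15
  6 + 10 = 16
Collected distinct sums: {-2, 2, 3, 6, 7, 11, 15, 16}
|A +̂ A| = 8
(Reference bound: |A +̂ A| ≥ 2|A| - 3 for |A| ≥ 2, with |A| = 5 giving ≥ 7.)

|A +̂ A| = 8


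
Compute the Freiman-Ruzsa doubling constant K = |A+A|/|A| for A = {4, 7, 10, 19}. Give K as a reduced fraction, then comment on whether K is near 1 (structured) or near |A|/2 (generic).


|A| = 4.
Compute A + A by enumerating all 16 pairs.
A + A = {8, 11, 14, 17, 20, 23, 26, 29, 38}, so |A + A| = 9.
K = |A + A| / |A| = 9/4 (already in lowest terms) ≈ 2.2500.
Reference: AP of size 4 gives K = 7/4 ≈ 1.7500; a fully generic set of size 4 gives K ≈ 2.5000.

|A| = 4, |A + A| = 9, K = 9/4.


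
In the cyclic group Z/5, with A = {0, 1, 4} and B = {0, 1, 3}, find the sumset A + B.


Work in Z/5Z: reduce every sum a + b modulo 5.
Enumerate all 9 pairs:
a = 0: 0+0=0, 0+1=1, 0+3=3
a = 1: 1+0=1, 1+1=2, 1+3=4
a = 4: 4+0=4, 4+1=0, 4+3=2
Distinct residues collected: {0, 1, 2, 3, 4}
|A + B| = 5 (out of 5 total residues).

A + B = {0, 1, 2, 3, 4}


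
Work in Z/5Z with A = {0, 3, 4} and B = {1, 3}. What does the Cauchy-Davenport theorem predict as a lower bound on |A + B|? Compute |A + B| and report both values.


Cauchy-Davenport: |A + B| ≥ min(p, |A| + |B| - 1) for A, B nonempty in Z/pZ.
|A| = 3, |B| = 2, p = 5.
CD lower bound = min(5, 3 + 2 - 1) = min(5, 4) = 4.
Compute A + B mod 5 directly:
a = 0: 0+1=1, 0+3=3
a = 3: 3+1=4, 3+3=1
a = 4: 4+1=0, 4+3=2
A + B = {0, 1, 2, 3, 4}, so |A + B| = 5.
Verify: 5 ≥ 4? Yes ✓.

CD lower bound = 4, actual |A + B| = 5.


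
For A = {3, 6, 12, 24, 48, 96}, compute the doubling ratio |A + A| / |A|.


|A| = 6.
Compute A + A by enumerating all 36 pairs.
A + A = {6, 9, 12, 15, 18, 24, 27, 30, 36, 48, 51, 54, 60, 72, 96, 99, 102, 108, 120, 144, 192}, so |A + A| = 21.
K = |A + A| / |A| = 21/6 = 7/2 ≈ 3.5000.
Reference: AP of size 6 gives K = 11/6 ≈ 1.8333; a fully generic set of size 6 gives K ≈ 3.5000.

|A| = 6, |A + A| = 21, K = 21/6 = 7/2.


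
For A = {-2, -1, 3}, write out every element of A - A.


A - A = {a - a' : a, a' ∈ A}.
Compute a - a' for each ordered pair (a, a'):
a = -2: -2--2=0, -2--1=-1, -2-3=-5
a = -1: -1--2=1, -1--1=0, -1-3=-4
a = 3: 3--2=5, 3--1=4, 3-3=0
Collecting distinct values (and noting 0 appears from a-a):
A - A = {-5, -4, -1, 0, 1, 4, 5}
|A - A| = 7

A - A = {-5, -4, -1, 0, 1, 4, 5}


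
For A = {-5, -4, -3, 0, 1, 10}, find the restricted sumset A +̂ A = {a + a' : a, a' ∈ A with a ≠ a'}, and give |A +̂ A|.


Restricted sumset: A +̂ A = {a + a' : a ∈ A, a' ∈ A, a ≠ a'}.
Equivalently, take A + A and drop any sum 2a that is achievable ONLY as a + a for a ∈ A (i.e. sums representable only with equal summands).
Enumerate pairs (a, a') with a < a' (symmetric, so each unordered pair gives one sum; this covers all a ≠ a'):
  -5 + -4 = -9
  -5 + -3 = -8
  -5 + 0 = -5
  -5 + 1 = -4
  -5 + 10 = 5
  -4 + -3 = -7
  -4 + 0 = -4
  -4 + 1 = -3
  -4 + 10 = 6
  -3 + 0 = -3
  -3 + 1 = -2
  -3 + 10 = 7
  0 + 1 = 1
  0 + 10 = 10
  1 + 10 = 11
Collected distinct sums: {-9, -8, -7, -5, -4, -3, -2, 1, 5, 6, 7, 10, 11}
|A +̂ A| = 13
(Reference bound: |A +̂ A| ≥ 2|A| - 3 for |A| ≥ 2, with |A| = 6 giving ≥ 9.)

|A +̂ A| = 13


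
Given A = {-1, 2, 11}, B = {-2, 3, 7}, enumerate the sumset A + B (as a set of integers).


A + B = {a + b : a ∈ A, b ∈ B}.
Enumerate all |A|·|B| = 3·3 = 9 pairs (a, b) and collect distinct sums.
a = -1: -1+-2=-3, -1+3=2, -1+7=6
a = 2: 2+-2=0, 2+3=5, 2+7=9
a = 11: 11+-2=9, 11+3=14, 11+7=18
Collecting distinct sums: A + B = {-3, 0, 2, 5, 6, 9, 14, 18}
|A + B| = 8

A + B = {-3, 0, 2, 5, 6, 9, 14, 18}


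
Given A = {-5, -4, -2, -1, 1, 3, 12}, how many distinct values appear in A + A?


A + A = {a + a' : a, a' ∈ A}; |A| = 7.
General bounds: 2|A| - 1 ≤ |A + A| ≤ |A|(|A|+1)/2, i.e. 13 ≤ |A + A| ≤ 28.
Lower bound 2|A|-1 is attained iff A is an arithmetic progression.
Enumerate sums a + a' for a ≤ a' (symmetric, so this suffices):
a = -5: -5+-5=-10, -5+-4=-9, -5+-2=-7, -5+-1=-6, -5+1=-4, -5+3=-2, -5+12=7
a = -4: -4+-4=-8, -4+-2=-6, -4+-1=-5, -4+1=-3, -4+3=-1, -4+12=8
a = -2: -2+-2=-4, -2+-1=-3, -2+1=-1, -2+3=1, -2+12=10
a = -1: -1+-1=-2, -1+1=0, -1+3=2, -1+12=11
a = 1: 1+1=2, 1+3=4, 1+12=13
a = 3: 3+3=6, 3+12=15
a = 12: 12+12=24
Distinct sums: {-10, -9, -8, -7, -6, -5, -4, -3, -2, -1, 0, 1, 2, 4, 6, 7, 8, 10, 11, 13, 15, 24}
|A + A| = 22

|A + A| = 22


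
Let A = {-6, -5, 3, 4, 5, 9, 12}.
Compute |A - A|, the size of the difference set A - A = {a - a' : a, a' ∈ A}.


A - A = {a - a' : a, a' ∈ A}; |A| = 7.
Bounds: 2|A|-1 ≤ |A - A| ≤ |A|² - |A| + 1, i.e. 13 ≤ |A - A| ≤ 43.
Note: 0 ∈ A - A always (from a - a). The set is symmetric: if d ∈ A - A then -d ∈ A - A.
Enumerate nonzero differences d = a - a' with a > a' (then include -d):
Positive differences: {1, 2, 3, 4, 5, 6, 7, 8, 9, 10, 11, 14, 15, 17, 18}
Full difference set: {0} ∪ (positive diffs) ∪ (negative diffs).
|A - A| = 1 + 2·15 = 31 (matches direct enumeration: 31).

|A - A| = 31


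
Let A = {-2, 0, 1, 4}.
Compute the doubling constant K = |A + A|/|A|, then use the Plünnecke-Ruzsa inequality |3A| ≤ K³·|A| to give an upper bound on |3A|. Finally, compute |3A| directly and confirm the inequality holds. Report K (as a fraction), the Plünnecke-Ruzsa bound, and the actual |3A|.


|A| = 4.
Step 1: Compute A + A by enumerating all 16 pairs.
A + A = {-4, -2, -1, 0, 1, 2, 4, 5, 8}, so |A + A| = 9.
Step 2: Doubling constant K = |A + A|/|A| = 9/4 = 9/4 ≈ 2.2500.
Step 3: Plünnecke-Ruzsa gives |3A| ≤ K³·|A| = (2.2500)³ · 4 ≈ 45.5625.
Step 4: Compute 3A = A + A + A directly by enumerating all triples (a,b,c) ∈ A³; |3A| = 15.
Step 5: Check 15 ≤ 45.5625? Yes ✓.

K = 9/4, Plünnecke-Ruzsa bound K³|A| ≈ 45.5625, |3A| = 15, inequality holds.


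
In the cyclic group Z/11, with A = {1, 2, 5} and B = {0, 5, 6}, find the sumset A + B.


Work in Z/11Z: reduce every sum a + b modulo 11.
Enumerate all 9 pairs:
a = 1: 1+0=1, 1+5=6, 1+6=7
a = 2: 2+0=2, 2+5=7, 2+6=8
a = 5: 5+0=5, 5+5=10, 5+6=0
Distinct residues collected: {0, 1, 2, 5, 6, 7, 8, 10}
|A + B| = 8 (out of 11 total residues).

A + B = {0, 1, 2, 5, 6, 7, 8, 10}


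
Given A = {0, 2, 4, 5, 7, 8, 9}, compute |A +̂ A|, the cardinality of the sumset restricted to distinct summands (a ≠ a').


Restricted sumset: A +̂ A = {a + a' : a ∈ A, a' ∈ A, a ≠ a'}.
Equivalently, take A + A and drop any sum 2a that is achievable ONLY as a + a for a ∈ A (i.e. sums representable only with equal summands).
Enumerate pairs (a, a') with a < a' (symmetric, so each unordered pair gives one sum; this covers all a ≠ a'):
  0 + 2 = 2
  0 + 4 = 4
  0 + 5 = 5
  0 + 7 = 7
  0 + 8 = 8
  0 + 9 = 9
  2 + 4 = 6
  2 + 5 = 7
  2 + 7 = 9
  2 + 8 = 10
  2 + 9 = 11
  4 + 5 = 9
  4 + 7 = 11
  4 + 8 = 12
  4 + 9 = 13
  5 + 7 = 12
  5 + 8 = 13
  5 + 9 = 14
  7 + 8 = 15
  7 + 9 = 16
  8 + 9 = 17
Collected distinct sums: {2, 4, 5, 6, 7, 8, 9, 10, 11, 12, 13, 14, 15, 16, 17}
|A +̂ A| = 15
(Reference bound: |A +̂ A| ≥ 2|A| - 3 for |A| ≥ 2, with |A| = 7 giving ≥ 11.)

|A +̂ A| = 15


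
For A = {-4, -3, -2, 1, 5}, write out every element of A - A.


A - A = {a - a' : a, a' ∈ A}.
Compute a - a' for each ordered pair (a, a'):
a = -4: -4--4=0, -4--3=-1, -4--2=-2, -4-1=-5, -4-5=-9
a = -3: -3--4=1, -3--3=0, -3--2=-1, -3-1=-4, -3-5=-8
a = -2: -2--4=2, -2--3=1, -2--2=0, -2-1=-3, -2-5=-7
a = 1: 1--4=5, 1--3=4, 1--2=3, 1-1=0, 1-5=-4
a = 5: 5--4=9, 5--3=8, 5--2=7, 5-1=4, 5-5=0
Collecting distinct values (and noting 0 appears from a-a):
A - A = {-9, -8, -7, -5, -4, -3, -2, -1, 0, 1, 2, 3, 4, 5, 7, 8, 9}
|A - A| = 17

A - A = {-9, -8, -7, -5, -4, -3, -2, -1, 0, 1, 2, 3, 4, 5, 7, 8, 9}


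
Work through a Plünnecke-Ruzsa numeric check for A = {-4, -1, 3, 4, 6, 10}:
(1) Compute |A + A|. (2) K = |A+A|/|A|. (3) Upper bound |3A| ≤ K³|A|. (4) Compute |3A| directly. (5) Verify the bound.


|A| = 6.
Step 1: Compute A + A by enumerating all 36 pairs.
A + A = {-8, -5, -2, -1, 0, 2, 3, 5, 6, 7, 8, 9, 10, 12, 13, 14, 16, 20}, so |A + A| = 18.
Step 2: Doubling constant K = |A + A|/|A| = 18/6 = 18/6 ≈ 3.0000.
Step 3: Plünnecke-Ruzsa gives |3A| ≤ K³·|A| = (3.0000)³ · 6 ≈ 162.0000.
Step 4: Compute 3A = A + A + A directly by enumerating all triples (a,b,c) ∈ A³; |3A| = 33.
Step 5: Check 33 ≤ 162.0000? Yes ✓.

K = 18/6, Plünnecke-Ruzsa bound K³|A| ≈ 162.0000, |3A| = 33, inequality holds.


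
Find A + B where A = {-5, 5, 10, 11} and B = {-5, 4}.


A + B = {a + b : a ∈ A, b ∈ B}.
Enumerate all |A|·|B| = 4·2 = 8 pairs (a, b) and collect distinct sums.
a = -5: -5+-5=-10, -5+4=-1
a = 5: 5+-5=0, 5+4=9
a = 10: 10+-5=5, 10+4=14
a = 11: 11+-5=6, 11+4=15
Collecting distinct sums: A + B = {-10, -1, 0, 5, 6, 9, 14, 15}
|A + B| = 8

A + B = {-10, -1, 0, 5, 6, 9, 14, 15}


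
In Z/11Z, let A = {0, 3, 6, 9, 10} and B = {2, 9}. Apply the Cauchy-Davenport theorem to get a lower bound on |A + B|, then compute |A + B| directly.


Cauchy-Davenport: |A + B| ≥ min(p, |A| + |B| - 1) for A, B nonempty in Z/pZ.
|A| = 5, |B| = 2, p = 11.
CD lower bound = min(11, 5 + 2 - 1) = min(11, 6) = 6.
Compute A + B mod 11 directly:
a = 0: 0+2=2, 0+9=9
a = 3: 3+2=5, 3+9=1
a = 6: 6+2=8, 6+9=4
a = 9: 9+2=0, 9+9=7
a = 10: 10+2=1, 10+9=8
A + B = {0, 1, 2, 4, 5, 7, 8, 9}, so |A + B| = 8.
Verify: 8 ≥ 6? Yes ✓.

CD lower bound = 6, actual |A + B| = 8.


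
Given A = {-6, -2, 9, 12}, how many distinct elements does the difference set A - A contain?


A - A = {a - a' : a, a' ∈ A}; |A| = 4.
Bounds: 2|A|-1 ≤ |A - A| ≤ |A|² - |A| + 1, i.e. 7 ≤ |A - A| ≤ 13.
Note: 0 ∈ A - A always (from a - a). The set is symmetric: if d ∈ A - A then -d ∈ A - A.
Enumerate nonzero differences d = a - a' with a > a' (then include -d):
Positive differences: {3, 4, 11, 14, 15, 18}
Full difference set: {0} ∪ (positive diffs) ∪ (negative diffs).
|A - A| = 1 + 2·6 = 13 (matches direct enumeration: 13).

|A - A| = 13


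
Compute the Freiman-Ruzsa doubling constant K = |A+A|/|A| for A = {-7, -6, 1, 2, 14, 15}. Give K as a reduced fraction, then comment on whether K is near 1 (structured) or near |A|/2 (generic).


|A| = 6.
Compute A + A by enumerating all 36 pairs.
A + A = {-14, -13, -12, -6, -5, -4, 2, 3, 4, 7, 8, 9, 15, 16, 17, 28, 29, 30}, so |A + A| = 18.
K = |A + A| / |A| = 18/6 = 3/1 ≈ 3.0000.
Reference: AP of size 6 gives K = 11/6 ≈ 1.8333; a fully generic set of size 6 gives K ≈ 3.5000.

|A| = 6, |A + A| = 18, K = 18/6 = 3/1.


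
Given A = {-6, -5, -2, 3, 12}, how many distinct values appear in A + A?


A + A = {a + a' : a, a' ∈ A}; |A| = 5.
General bounds: 2|A| - 1 ≤ |A + A| ≤ |A|(|A|+1)/2, i.e. 9 ≤ |A + A| ≤ 15.
Lower bound 2|A|-1 is attained iff A is an arithmetic progression.
Enumerate sums a + a' for a ≤ a' (symmetric, so this suffices):
a = -6: -6+-6=-12, -6+-5=-11, -6+-2=-8, -6+3=-3, -6+12=6
a = -5: -5+-5=-10, -5+-2=-7, -5+3=-2, -5+12=7
a = -2: -2+-2=-4, -2+3=1, -2+12=10
a = 3: 3+3=6, 3+12=15
a = 12: 12+12=24
Distinct sums: {-12, -11, -10, -8, -7, -4, -3, -2, 1, 6, 7, 10, 15, 24}
|A + A| = 14

|A + A| = 14


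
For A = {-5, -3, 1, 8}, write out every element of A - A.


A - A = {a - a' : a, a' ∈ A}.
Compute a - a' for each ordered pair (a, a'):
a = -5: -5--5=0, -5--3=-2, -5-1=-6, -5-8=-13
a = -3: -3--5=2, -3--3=0, -3-1=-4, -3-8=-11
a = 1: 1--5=6, 1--3=4, 1-1=0, 1-8=-7
a = 8: 8--5=13, 8--3=11, 8-1=7, 8-8=0
Collecting distinct values (and noting 0 appears from a-a):
A - A = {-13, -11, -7, -6, -4, -2, 0, 2, 4, 6, 7, 11, 13}
|A - A| = 13

A - A = {-13, -11, -7, -6, -4, -2, 0, 2, 4, 6, 7, 11, 13}


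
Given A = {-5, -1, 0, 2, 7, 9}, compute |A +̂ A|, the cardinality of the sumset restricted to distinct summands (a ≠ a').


Restricted sumset: A +̂ A = {a + a' : a ∈ A, a' ∈ A, a ≠ a'}.
Equivalently, take A + A and drop any sum 2a that is achievable ONLY as a + a for a ∈ A (i.e. sums representable only with equal summands).
Enumerate pairs (a, a') with a < a' (symmetric, so each unordered pair gives one sum; this covers all a ≠ a'):
  -5 + -1 = -6
  -5 + 0 = -5
  -5 + 2 = -3
  -5 + 7 = 2
  -5 + 9 = 4
  -1 + 0 = -1
  -1 + 2 = 1
  -1 + 7 = 6
  -1 + 9 = 8
  0 + 2 = 2
  0 + 7 = 7
  0 + 9 = 9
  2 + 7 = 9
  2 + 9 = 11
  7 + 9 = 16
Collected distinct sums: {-6, -5, -3, -1, 1, 2, 4, 6, 7, 8, 9, 11, 16}
|A +̂ A| = 13
(Reference bound: |A +̂ A| ≥ 2|A| - 3 for |A| ≥ 2, with |A| = 6 giving ≥ 9.)

|A +̂ A| = 13


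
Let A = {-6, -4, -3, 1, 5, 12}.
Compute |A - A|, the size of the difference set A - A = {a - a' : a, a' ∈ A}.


A - A = {a - a' : a, a' ∈ A}; |A| = 6.
Bounds: 2|A|-1 ≤ |A - A| ≤ |A|² - |A| + 1, i.e. 11 ≤ |A - A| ≤ 31.
Note: 0 ∈ A - A always (from a - a). The set is symmetric: if d ∈ A - A then -d ∈ A - A.
Enumerate nonzero differences d = a - a' with a > a' (then include -d):
Positive differences: {1, 2, 3, 4, 5, 7, 8, 9, 11, 15, 16, 18}
Full difference set: {0} ∪ (positive diffs) ∪ (negative diffs).
|A - A| = 1 + 2·12 = 25 (matches direct enumeration: 25).

|A - A| = 25


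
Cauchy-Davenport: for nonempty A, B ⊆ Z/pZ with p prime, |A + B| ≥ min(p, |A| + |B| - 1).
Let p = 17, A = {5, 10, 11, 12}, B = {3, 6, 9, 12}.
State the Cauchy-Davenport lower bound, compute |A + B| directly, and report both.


Cauchy-Davenport: |A + B| ≥ min(p, |A| + |B| - 1) for A, B nonempty in Z/pZ.
|A| = 4, |B| = 4, p = 17.
CD lower bound = min(17, 4 + 4 - 1) = min(17, 7) = 7.
Compute A + B mod 17 directly:
a = 5: 5+3=8, 5+6=11, 5+9=14, 5+12=0
a = 10: 10+3=13, 10+6=16, 10+9=2, 10+12=5
a = 11: 11+3=14, 11+6=0, 11+9=3, 11+12=6
a = 12: 12+3=15, 12+6=1, 12+9=4, 12+12=7
A + B = {0, 1, 2, 3, 4, 5, 6, 7, 8, 11, 13, 14, 15, 16}, so |A + B| = 14.
Verify: 14 ≥ 7? Yes ✓.

CD lower bound = 7, actual |A + B| = 14.


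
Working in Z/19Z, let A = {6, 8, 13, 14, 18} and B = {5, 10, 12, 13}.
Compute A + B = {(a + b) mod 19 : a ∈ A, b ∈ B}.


Work in Z/19Z: reduce every sum a + b modulo 19.
Enumerate all 20 pairs:
a = 6: 6+5=11, 6+10=16, 6+12=18, 6+13=0
a = 8: 8+5=13, 8+10=18, 8+12=1, 8+13=2
a = 13: 13+5=18, 13+10=4, 13+12=6, 13+13=7
a = 14: 14+5=0, 14+10=5, 14+12=7, 14+13=8
a = 18: 18+5=4, 18+10=9, 18+12=11, 18+13=12
Distinct residues collected: {0, 1, 2, 4, 5, 6, 7, 8, 9, 11, 12, 13, 16, 18}
|A + B| = 14 (out of 19 total residues).

A + B = {0, 1, 2, 4, 5, 6, 7, 8, 9, 11, 12, 13, 16, 18}


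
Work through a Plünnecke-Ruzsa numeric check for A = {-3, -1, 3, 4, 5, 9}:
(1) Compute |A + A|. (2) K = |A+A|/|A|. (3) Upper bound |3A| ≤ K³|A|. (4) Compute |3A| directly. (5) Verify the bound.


|A| = 6.
Step 1: Compute A + A by enumerating all 36 pairs.
A + A = {-6, -4, -2, 0, 1, 2, 3, 4, 6, 7, 8, 9, 10, 12, 13, 14, 18}, so |A + A| = 17.
Step 2: Doubling constant K = |A + A|/|A| = 17/6 = 17/6 ≈ 2.8333.
Step 3: Plünnecke-Ruzsa gives |3A| ≤ K³·|A| = (2.8333)³ · 6 ≈ 136.4722.
Step 4: Compute 3A = A + A + A directly by enumerating all triples (a,b,c) ∈ A³; |3A| = 30.
Step 5: Check 30 ≤ 136.4722? Yes ✓.

K = 17/6, Plünnecke-Ruzsa bound K³|A| ≈ 136.4722, |3A| = 30, inequality holds.


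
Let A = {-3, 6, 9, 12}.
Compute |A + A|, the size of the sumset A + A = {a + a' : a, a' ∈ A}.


A + A = {a + a' : a, a' ∈ A}; |A| = 4.
General bounds: 2|A| - 1 ≤ |A + A| ≤ |A|(|A|+1)/2, i.e. 7 ≤ |A + A| ≤ 10.
Lower bound 2|A|-1 is attained iff A is an arithmetic progression.
Enumerate sums a + a' for a ≤ a' (symmetric, so this suffices):
a = -3: -3+-3=-6, -3+6=3, -3+9=6, -3+12=9
a = 6: 6+6=12, 6+9=15, 6+12=18
a = 9: 9+9=18, 9+12=21
a = 12: 12+12=24
Distinct sums: {-6, 3, 6, 9, 12, 15, 18, 21, 24}
|A + A| = 9

|A + A| = 9


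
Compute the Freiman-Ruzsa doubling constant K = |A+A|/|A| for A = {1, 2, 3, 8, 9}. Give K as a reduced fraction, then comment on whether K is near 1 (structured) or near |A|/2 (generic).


|A| = 5.
Compute A + A by enumerating all 25 pairs.
A + A = {2, 3, 4, 5, 6, 9, 10, 11, 12, 16, 17, 18}, so |A + A| = 12.
K = |A + A| / |A| = 12/5 (already in lowest terms) ≈ 2.4000.
Reference: AP of size 5 gives K = 9/5 ≈ 1.8000; a fully generic set of size 5 gives K ≈ 3.0000.

|A| = 5, |A + A| = 12, K = 12/5.


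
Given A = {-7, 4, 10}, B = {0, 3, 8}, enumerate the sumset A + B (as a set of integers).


A + B = {a + b : a ∈ A, b ∈ B}.
Enumerate all |A|·|B| = 3·3 = 9 pairs (a, b) and collect distinct sums.
a = -7: -7+0=-7, -7+3=-4, -7+8=1
a = 4: 4+0=4, 4+3=7, 4+8=12
a = 10: 10+0=10, 10+3=13, 10+8=18
Collecting distinct sums: A + B = {-7, -4, 1, 4, 7, 10, 12, 13, 18}
|A + B| = 9

A + B = {-7, -4, 1, 4, 7, 10, 12, 13, 18}


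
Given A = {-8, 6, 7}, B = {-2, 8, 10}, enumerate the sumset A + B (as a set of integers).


A + B = {a + b : a ∈ A, b ∈ B}.
Enumerate all |A|·|B| = 3·3 = 9 pairs (a, b) and collect distinct sums.
a = -8: -8+-2=-10, -8+8=0, -8+10=2
a = 6: 6+-2=4, 6+8=14, 6+10=16
a = 7: 7+-2=5, 7+8=15, 7+10=17
Collecting distinct sums: A + B = {-10, 0, 2, 4, 5, 14, 15, 16, 17}
|A + B| = 9

A + B = {-10, 0, 2, 4, 5, 14, 15, 16, 17}


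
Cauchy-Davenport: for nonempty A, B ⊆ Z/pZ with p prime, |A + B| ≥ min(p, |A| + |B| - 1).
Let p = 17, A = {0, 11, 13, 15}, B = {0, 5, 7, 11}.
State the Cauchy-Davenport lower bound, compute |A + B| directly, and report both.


Cauchy-Davenport: |A + B| ≥ min(p, |A| + |B| - 1) for A, B nonempty in Z/pZ.
|A| = 4, |B| = 4, p = 17.
CD lower bound = min(17, 4 + 4 - 1) = min(17, 7) = 7.
Compute A + B mod 17 directly:
a = 0: 0+0=0, 0+5=5, 0+7=7, 0+11=11
a = 11: 11+0=11, 11+5=16, 11+7=1, 11+11=5
a = 13: 13+0=13, 13+5=1, 13+7=3, 13+11=7
a = 15: 15+0=15, 15+5=3, 15+7=5, 15+11=9
A + B = {0, 1, 3, 5, 7, 9, 11, 13, 15, 16}, so |A + B| = 10.
Verify: 10 ≥ 7? Yes ✓.

CD lower bound = 7, actual |A + B| = 10.


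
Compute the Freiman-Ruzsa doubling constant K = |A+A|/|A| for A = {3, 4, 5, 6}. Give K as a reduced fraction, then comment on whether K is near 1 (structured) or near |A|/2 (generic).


|A| = 4.
Compute A + A by enumerating all 16 pairs.
A + A = {6, 7, 8, 9, 10, 11, 12}, so |A + A| = 7.
K = |A + A| / |A| = 7/4 (already in lowest terms) ≈ 1.7500.
Reference: AP of size 4 gives K = 7/4 ≈ 1.7500; a fully generic set of size 4 gives K ≈ 2.5000.

|A| = 4, |A + A| = 7, K = 7/4.


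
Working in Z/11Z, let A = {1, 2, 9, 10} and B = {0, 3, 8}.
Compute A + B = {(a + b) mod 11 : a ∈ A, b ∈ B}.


Work in Z/11Z: reduce every sum a + b modulo 11.
Enumerate all 12 pairs:
a = 1: 1+0=1, 1+3=4, 1+8=9
a = 2: 2+0=2, 2+3=5, 2+8=10
a = 9: 9+0=9, 9+3=1, 9+8=6
a = 10: 10+0=10, 10+3=2, 10+8=7
Distinct residues collected: {1, 2, 4, 5, 6, 7, 9, 10}
|A + B| = 8 (out of 11 total residues).

A + B = {1, 2, 4, 5, 6, 7, 9, 10}


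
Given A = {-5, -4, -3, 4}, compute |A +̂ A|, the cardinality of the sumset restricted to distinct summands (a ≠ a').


Restricted sumset: A +̂ A = {a + a' : a ∈ A, a' ∈ A, a ≠ a'}.
Equivalently, take A + A and drop any sum 2a that is achievable ONLY as a + a for a ∈ A (i.e. sums representable only with equal summands).
Enumerate pairs (a, a') with a < a' (symmetric, so each unordered pair gives one sum; this covers all a ≠ a'):
  -5 + -4 = -9
  -5 + -3 = -8
  -5 + 4 = -1
  -4 + -3 = -7
  -4 + 4 = 0
  -3 + 4 = 1
Collected distinct sums: {-9, -8, -7, -1, 0, 1}
|A +̂ A| = 6
(Reference bound: |A +̂ A| ≥ 2|A| - 3 for |A| ≥ 2, with |A| = 4 giving ≥ 5.)

|A +̂ A| = 6


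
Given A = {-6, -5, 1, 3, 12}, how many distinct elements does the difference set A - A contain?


A - A = {a - a' : a, a' ∈ A}; |A| = 5.
Bounds: 2|A|-1 ≤ |A - A| ≤ |A|² - |A| + 1, i.e. 9 ≤ |A - A| ≤ 21.
Note: 0 ∈ A - A always (from a - a). The set is symmetric: if d ∈ A - A then -d ∈ A - A.
Enumerate nonzero differences d = a - a' with a > a' (then include -d):
Positive differences: {1, 2, 6, 7, 8, 9, 11, 17, 18}
Full difference set: {0} ∪ (positive diffs) ∪ (negative diffs).
|A - A| = 1 + 2·9 = 19 (matches direct enumeration: 19).

|A - A| = 19


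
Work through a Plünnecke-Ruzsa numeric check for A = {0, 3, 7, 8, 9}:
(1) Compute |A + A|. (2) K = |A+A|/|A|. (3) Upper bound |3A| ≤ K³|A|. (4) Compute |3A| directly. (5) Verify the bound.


|A| = 5.
Step 1: Compute A + A by enumerating all 25 pairs.
A + A = {0, 3, 6, 7, 8, 9, 10, 11, 12, 14, 15, 16, 17, 18}, so |A + A| = 14.
Step 2: Doubling constant K = |A + A|/|A| = 14/5 = 14/5 ≈ 2.8000.
Step 3: Plünnecke-Ruzsa gives |3A| ≤ K³·|A| = (2.8000)³ · 5 ≈ 109.7600.
Step 4: Compute 3A = A + A + A directly by enumerating all triples (a,b,c) ∈ A³; |3A| = 24.
Step 5: Check 24 ≤ 109.7600? Yes ✓.

K = 14/5, Plünnecke-Ruzsa bound K³|A| ≈ 109.7600, |3A| = 24, inequality holds.


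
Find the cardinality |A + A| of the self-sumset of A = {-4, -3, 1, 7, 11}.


A + A = {a + a' : a, a' ∈ A}; |A| = 5.
General bounds: 2|A| - 1 ≤ |A + A| ≤ |A|(|A|+1)/2, i.e. 9 ≤ |A + A| ≤ 15.
Lower bound 2|A|-1 is attained iff A is an arithmetic progression.
Enumerate sums a + a' for a ≤ a' (symmetric, so this suffices):
a = -4: -4+-4=-8, -4+-3=-7, -4+1=-3, -4+7=3, -4+11=7
a = -3: -3+-3=-6, -3+1=-2, -3+7=4, -3+11=8
a = 1: 1+1=2, 1+7=8, 1+11=12
a = 7: 7+7=14, 7+11=18
a = 11: 11+11=22
Distinct sums: {-8, -7, -6, -3, -2, 2, 3, 4, 7, 8, 12, 14, 18, 22}
|A + A| = 14

|A + A| = 14


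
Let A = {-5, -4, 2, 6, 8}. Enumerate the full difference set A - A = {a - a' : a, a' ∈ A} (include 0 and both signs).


A - A = {a - a' : a, a' ∈ A}.
Compute a - a' for each ordered pair (a, a'):
a = -5: -5--5=0, -5--4=-1, -5-2=-7, -5-6=-11, -5-8=-13
a = -4: -4--5=1, -4--4=0, -4-2=-6, -4-6=-10, -4-8=-12
a = 2: 2--5=7, 2--4=6, 2-2=0, 2-6=-4, 2-8=-6
a = 6: 6--5=11, 6--4=10, 6-2=4, 6-6=0, 6-8=-2
a = 8: 8--5=13, 8--4=12, 8-2=6, 8-6=2, 8-8=0
Collecting distinct values (and noting 0 appears from a-a):
A - A = {-13, -12, -11, -10, -7, -6, -4, -2, -1, 0, 1, 2, 4, 6, 7, 10, 11, 12, 13}
|A - A| = 19

A - A = {-13, -12, -11, -10, -7, -6, -4, -2, -1, 0, 1, 2, 4, 6, 7, 10, 11, 12, 13}


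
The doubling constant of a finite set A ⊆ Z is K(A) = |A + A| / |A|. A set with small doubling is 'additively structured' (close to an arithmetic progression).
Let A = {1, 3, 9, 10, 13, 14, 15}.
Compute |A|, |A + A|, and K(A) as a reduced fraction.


|A| = 7.
Compute A + A by enumerating all 49 pairs.
A + A = {2, 4, 6, 10, 11, 12, 13, 14, 15, 16, 17, 18, 19, 20, 22, 23, 24, 25, 26, 27, 28, 29, 30}, so |A + A| = 23.
K = |A + A| / |A| = 23/7 (already in lowest terms) ≈ 3.2857.
Reference: AP of size 7 gives K = 13/7 ≈ 1.8571; a fully generic set of size 7 gives K ≈ 4.0000.

|A| = 7, |A + A| = 23, K = 23/7.


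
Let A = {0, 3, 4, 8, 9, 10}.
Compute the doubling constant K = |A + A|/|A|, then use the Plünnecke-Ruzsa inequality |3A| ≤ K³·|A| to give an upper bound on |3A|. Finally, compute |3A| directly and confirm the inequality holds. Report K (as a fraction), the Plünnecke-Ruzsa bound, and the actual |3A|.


|A| = 6.
Step 1: Compute A + A by enumerating all 36 pairs.
A + A = {0, 3, 4, 6, 7, 8, 9, 10, 11, 12, 13, 14, 16, 17, 18, 19, 20}, so |A + A| = 17.
Step 2: Doubling constant K = |A + A|/|A| = 17/6 = 17/6 ≈ 2.8333.
Step 3: Plünnecke-Ruzsa gives |3A| ≤ K³·|A| = (2.8333)³ · 6 ≈ 136.4722.
Step 4: Compute 3A = A + A + A directly by enumerating all triples (a,b,c) ∈ A³; |3A| = 28.
Step 5: Check 28 ≤ 136.4722? Yes ✓.

K = 17/6, Plünnecke-Ruzsa bound K³|A| ≈ 136.4722, |3A| = 28, inequality holds.


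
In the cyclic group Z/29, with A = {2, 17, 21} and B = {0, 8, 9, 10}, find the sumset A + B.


Work in Z/29Z: reduce every sum a + b modulo 29.
Enumerate all 12 pairs:
a = 2: 2+0=2, 2+8=10, 2+9=11, 2+10=12
a = 17: 17+0=17, 17+8=25, 17+9=26, 17+10=27
a = 21: 21+0=21, 21+8=0, 21+9=1, 21+10=2
Distinct residues collected: {0, 1, 2, 10, 11, 12, 17, 21, 25, 26, 27}
|A + B| = 11 (out of 29 total residues).

A + B = {0, 1, 2, 10, 11, 12, 17, 21, 25, 26, 27}


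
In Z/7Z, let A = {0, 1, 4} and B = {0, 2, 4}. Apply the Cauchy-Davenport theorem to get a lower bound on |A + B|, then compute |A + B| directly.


Cauchy-Davenport: |A + B| ≥ min(p, |A| + |B| - 1) for A, B nonempty in Z/pZ.
|A| = 3, |B| = 3, p = 7.
CD lower bound = min(7, 3 + 3 - 1) = min(7, 5) = 5.
Compute A + B mod 7 directly:
a = 0: 0+0=0, 0+2=2, 0+4=4
a = 1: 1+0=1, 1+2=3, 1+4=5
a = 4: 4+0=4, 4+2=6, 4+4=1
A + B = {0, 1, 2, 3, 4, 5, 6}, so |A + B| = 7.
Verify: 7 ≥ 5? Yes ✓.

CD lower bound = 5, actual |A + B| = 7.


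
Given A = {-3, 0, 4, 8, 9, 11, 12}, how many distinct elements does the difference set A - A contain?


A - A = {a - a' : a, a' ∈ A}; |A| = 7.
Bounds: 2|A|-1 ≤ |A - A| ≤ |A|² - |A| + 1, i.e. 13 ≤ |A - A| ≤ 43.
Note: 0 ∈ A - A always (from a - a). The set is symmetric: if d ∈ A - A then -d ∈ A - A.
Enumerate nonzero differences d = a - a' with a > a' (then include -d):
Positive differences: {1, 2, 3, 4, 5, 7, 8, 9, 11, 12, 14, 15}
Full difference set: {0} ∪ (positive diffs) ∪ (negative diffs).
|A - A| = 1 + 2·12 = 25 (matches direct enumeration: 25).

|A - A| = 25


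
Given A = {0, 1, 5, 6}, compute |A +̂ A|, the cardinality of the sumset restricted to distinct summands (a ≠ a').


Restricted sumset: A +̂ A = {a + a' : a ∈ A, a' ∈ A, a ≠ a'}.
Equivalently, take A + A and drop any sum 2a that is achievable ONLY as a + a for a ∈ A (i.e. sums representable only with equal summands).
Enumerate pairs (a, a') with a < a' (symmetric, so each unordered pair gives one sum; this covers all a ≠ a'):
  0 + 1 = 1
  0 + 5 = 5
  0 + 6 = 6
  1 + 5 = 6
  1 + 6 = 7
  5 + 6 = 11
Collected distinct sums: {1, 5, 6, 7, 11}
|A +̂ A| = 5
(Reference bound: |A +̂ A| ≥ 2|A| - 3 for |A| ≥ 2, with |A| = 4 giving ≥ 5.)

|A +̂ A| = 5


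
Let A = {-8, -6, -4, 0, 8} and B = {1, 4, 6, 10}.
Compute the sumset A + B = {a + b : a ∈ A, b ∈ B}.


A + B = {a + b : a ∈ A, b ∈ B}.
Enumerate all |A|·|B| = 5·4 = 20 pairs (a, b) and collect distinct sums.
a = -8: -8+1=-7, -8+4=-4, -8+6=-2, -8+10=2
a = -6: -6+1=-5, -6+4=-2, -6+6=0, -6+10=4
a = -4: -4+1=-3, -4+4=0, -4+6=2, -4+10=6
a = 0: 0+1=1, 0+4=4, 0+6=6, 0+10=10
a = 8: 8+1=9, 8+4=12, 8+6=14, 8+10=18
Collecting distinct sums: A + B = {-7, -5, -4, -3, -2, 0, 1, 2, 4, 6, 9, 10, 12, 14, 18}
|A + B| = 15

A + B = {-7, -5, -4, -3, -2, 0, 1, 2, 4, 6, 9, 10, 12, 14, 18}


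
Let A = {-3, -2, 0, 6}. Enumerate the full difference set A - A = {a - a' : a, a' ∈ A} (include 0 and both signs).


A - A = {a - a' : a, a' ∈ A}.
Compute a - a' for each ordered pair (a, a'):
a = -3: -3--3=0, -3--2=-1, -3-0=-3, -3-6=-9
a = -2: -2--3=1, -2--2=0, -2-0=-2, -2-6=-8
a = 0: 0--3=3, 0--2=2, 0-0=0, 0-6=-6
a = 6: 6--3=9, 6--2=8, 6-0=6, 6-6=0
Collecting distinct values (and noting 0 appears from a-a):
A - A = {-9, -8, -6, -3, -2, -1, 0, 1, 2, 3, 6, 8, 9}
|A - A| = 13

A - A = {-9, -8, -6, -3, -2, -1, 0, 1, 2, 3, 6, 8, 9}


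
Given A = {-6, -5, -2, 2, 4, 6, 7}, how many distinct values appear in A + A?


A + A = {a + a' : a, a' ∈ A}; |A| = 7.
General bounds: 2|A| - 1 ≤ |A + A| ≤ |A|(|A|+1)/2, i.e. 13 ≤ |A + A| ≤ 28.
Lower bound 2|A|-1 is attained iff A is an arithmetic progression.
Enumerate sums a + a' for a ≤ a' (symmetric, so this suffices):
a = -6: -6+-6=-12, -6+-5=-11, -6+-2=-8, -6+2=-4, -6+4=-2, -6+6=0, -6+7=1
a = -5: -5+-5=-10, -5+-2=-7, -5+2=-3, -5+4=-1, -5+6=1, -5+7=2
a = -2: -2+-2=-4, -2+2=0, -2+4=2, -2+6=4, -2+7=5
a = 2: 2+2=4, 2+4=6, 2+6=8, 2+7=9
a = 4: 4+4=8, 4+6=10, 4+7=11
a = 6: 6+6=12, 6+7=13
a = 7: 7+7=14
Distinct sums: {-12, -11, -10, -8, -7, -4, -3, -2, -1, 0, 1, 2, 4, 5, 6, 8, 9, 10, 11, 12, 13, 14}
|A + A| = 22

|A + A| = 22


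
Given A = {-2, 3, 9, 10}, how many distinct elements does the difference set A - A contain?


A - A = {a - a' : a, a' ∈ A}; |A| = 4.
Bounds: 2|A|-1 ≤ |A - A| ≤ |A|² - |A| + 1, i.e. 7 ≤ |A - A| ≤ 13.
Note: 0 ∈ A - A always (from a - a). The set is symmetric: if d ∈ A - A then -d ∈ A - A.
Enumerate nonzero differences d = a - a' with a > a' (then include -d):
Positive differences: {1, 5, 6, 7, 11, 12}
Full difference set: {0} ∪ (positive diffs) ∪ (negative diffs).
|A - A| = 1 + 2·6 = 13 (matches direct enumeration: 13).

|A - A| = 13
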